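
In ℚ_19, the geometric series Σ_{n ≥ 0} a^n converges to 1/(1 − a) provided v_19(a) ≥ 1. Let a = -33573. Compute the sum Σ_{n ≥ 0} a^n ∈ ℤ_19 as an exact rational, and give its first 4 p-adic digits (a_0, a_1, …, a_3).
Σ a^n = 1/(1 − a) = 1/33574;  first 4 digits = (1, 0, 2, 14)

v_19(a) = 2 ≥ 1, so the series converges in ℤ_19 to 1/(1 − a) = 1/(1 − (-33573)) = 1/33574. Expand this rational in ℤ_19: compute digits iteratively via d_i = x_i mod 19, x_{i+1} = (x_i − d_i)/19. The first 4 digits are (1, 0, 2, 14).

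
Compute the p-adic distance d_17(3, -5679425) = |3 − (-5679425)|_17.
d_17(3, -5679425) = 1/1419857

Step 1 — x − y = 3 − (-5679425) = 5679428. Step 2 — v_17(5679428) = 5 (factor: 5679428 = (17^5 · 4); the sign does not affect v_p). Step 3 — |x − y|_17 = 17^{-5} = 1/1419857.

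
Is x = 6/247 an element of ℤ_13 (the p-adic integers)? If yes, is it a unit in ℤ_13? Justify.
x ∉ ℤ_13 (v_13(x) = -1 < 0)

ℤ_13 = {x ∈ ℚ_13 : v_13(x) ≥ 0} and ℤ_13^× = {x ∈ ℤ_13 : v_13(x) = 0}. Here v_13(6/247) = v_13(num) − v_13(den) = -1; compare against these criteria.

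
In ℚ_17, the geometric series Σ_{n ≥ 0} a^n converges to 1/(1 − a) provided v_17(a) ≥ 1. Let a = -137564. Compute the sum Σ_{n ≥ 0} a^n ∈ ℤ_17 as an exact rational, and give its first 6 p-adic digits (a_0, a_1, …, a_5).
Σ a^n = 1/(1 − a) = 1/137565;  first 6 digits = (1, 0, 0, 6, 15, 16)

v_17(a) = 3 ≥ 1, so the series converges in ℤ_17 to 1/(1 − a) = 1/(1 − (-137564)) = 1/137565. Expand this rational in ℤ_17: compute digits iteratively via d_i = x_i mod 17, x_{i+1} = (x_i − d_i)/17. The first 6 digits are (1, 0, 0, 6, 15, 16).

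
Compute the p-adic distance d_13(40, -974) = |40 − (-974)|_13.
d_13(40, -974) = 1/169

Step 1 — x − y = 40 − (-974) = 1014. Step 2 — v_13(1014) = 2 (factor: 1014 = (13^2 · 6); the sign does not affect v_p). Step 3 — |x − y|_13 = 13^{-2} = 1/169.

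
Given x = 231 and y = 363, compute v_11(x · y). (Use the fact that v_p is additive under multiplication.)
v_11(83853) = 3

v_p(x) = 1 (factor: 231 = 11^1 · 21); v_p(y) = 2 (factor: 363 = 11^2 · 3). Additivity: v_p(xy) = v_p(x) + v_p(y) = 1 + 2 = 3. (Direct check: xy = 83853 = 11^3 · (63).)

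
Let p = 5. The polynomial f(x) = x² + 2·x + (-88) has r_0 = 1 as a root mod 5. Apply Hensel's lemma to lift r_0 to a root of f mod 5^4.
r_3 = 341 (mod 625)

Hensel: r_{i+1} = r_i − f(r_i)·(f′(r_i))^{-1} mod 5^{i+2}, f′(x) = 2x + 2. Iterate:
  r_0 = 1 (mod 5)
  r_1 = 16 (mod 25)
  r_2 = 91 (mod 125)
  r_3 = 341 (mod 625)
Final: r = 341 satisfies f(r) ≡ 0 mod 5^4.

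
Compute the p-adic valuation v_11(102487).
v_11(102487) = 4

v_11(n) is the largest exponent k such that 11^k divides n. Factor out: 102487 = 11^4 · 7. (Sign doesn't affect v_p.) So v_11(102487) = 4.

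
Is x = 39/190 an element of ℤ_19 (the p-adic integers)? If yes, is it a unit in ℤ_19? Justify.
x ∉ ℤ_19 (v_19(x) = -1 < 0)

ℤ_19 = {x ∈ ℚ_19 : v_19(x) ≥ 0} and ℤ_19^× = {x ∈ ℤ_19 : v_19(x) = 0}. Here v_19(39/190) = v_19(num) − v_19(den) = -1; compare against these criteria.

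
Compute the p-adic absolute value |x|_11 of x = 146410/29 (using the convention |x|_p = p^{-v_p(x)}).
|146410/29|_11 = 1/14641

Step 1 — compute v_11(x) by factoring powers of 11 out of the numerator and denominator: v_11(146410/29) = 4. Step 2 — apply |x|_p = p^{-v_p(x)} = 11^{-4} = 1/14641.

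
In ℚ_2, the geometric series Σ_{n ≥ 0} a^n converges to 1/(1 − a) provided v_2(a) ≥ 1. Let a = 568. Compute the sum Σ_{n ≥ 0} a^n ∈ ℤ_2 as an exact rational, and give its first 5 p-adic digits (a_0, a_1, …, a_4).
Σ a^n = 1/(1 − a) = -1/567;  first 5 digits = (1, 0, 0, 1, 1)

v_2(a) = 3 ≥ 1, so the series converges in ℤ_2 to 1/(1 − a) = 1/(1 − 568) = -1/567. Expand this rational in ℤ_2: compute digits iteratively via d_i = x_i mod 2, x_{i+1} = (x_i − d_i)/2. The first 5 digits are (1, 0, 0, 1, 1).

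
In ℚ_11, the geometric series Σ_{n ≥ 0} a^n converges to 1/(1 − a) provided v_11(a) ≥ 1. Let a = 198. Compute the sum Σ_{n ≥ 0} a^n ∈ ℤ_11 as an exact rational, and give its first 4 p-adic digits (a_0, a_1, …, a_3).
Σ a^n = 1/(1 − a) = -1/197;  first 4 digits = (1, 7, 6, 9)

v_11(a) = 1 ≥ 1, so the series converges in ℤ_11 to 1/(1 − a) = 1/(1 − 198) = -1/197. Expand this rational in ℤ_11: compute digits iteratively via d_i = x_i mod 11, x_{i+1} = (x_i − d_i)/11. The first 4 digits are (1, 7, 6, 9).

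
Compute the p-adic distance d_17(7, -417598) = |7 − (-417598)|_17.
d_17(7, -417598) = 1/83521

Step 1 — x − y = 7 − (-417598) = 417605. Step 2 — v_17(417605) = 4 (factor: 417605 = (17^4 · 5); the sign does not affect v_p). Step 3 — |x − y|_17 = 17^{-4} = 1/83521.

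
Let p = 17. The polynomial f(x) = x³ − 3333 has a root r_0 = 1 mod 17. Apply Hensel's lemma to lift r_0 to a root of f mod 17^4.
r_3 = 55829 (mod 83521)

Hensel: r_{i+1} = r_i − f(r_i)/f′(r_i) mod 17^{i+2}, where f′(x) = 3x². Iterate:
  r_0 = 1 (mod 17)
  r_1 = 52 (mod 289)
  r_2 = 1786 (mod 4913)
  r_3 = 55829 (mod 83521)
Final: r = 55829 with f(r) ≡ 0 mod 17^4.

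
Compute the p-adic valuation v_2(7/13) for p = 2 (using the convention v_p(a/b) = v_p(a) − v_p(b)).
v_2(7/13) = 0

Factor powers of 2 from the numerator and denominator of the reduced fraction: 7 = 2^0 · 7 and 13 = 2^0 · 13. Apply v_p(a/b) = v_p(a) − v_p(b): v_2(7/13) = 0 − 0 = 0.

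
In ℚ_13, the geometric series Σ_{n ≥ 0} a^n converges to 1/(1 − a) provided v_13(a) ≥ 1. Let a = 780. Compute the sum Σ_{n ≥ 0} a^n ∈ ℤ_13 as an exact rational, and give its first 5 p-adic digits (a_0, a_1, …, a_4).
Σ a^n = 1/(1 − a) = -1/779;  first 5 digits = (1, 8, 3, 9, 10)

v_13(a) = 1 ≥ 1, so the series converges in ℤ_13 to 1/(1 − a) = 1/(1 − 780) = -1/779. Expand this rational in ℤ_13: compute digits iteratively via d_i = x_i mod 13, x_{i+1} = (x_i − d_i)/13. The first 5 digits are (1, 8, 3, 9, 10).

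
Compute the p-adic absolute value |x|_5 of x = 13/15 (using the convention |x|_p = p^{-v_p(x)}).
|13/15|_5 = 5

Step 1 — compute v_5(x) by factoring powers of 5 out of the numerator and denominator: v_5(13/15) = -1. Step 2 — apply |x|_p = p^{-v_p(x)} = 5^{1} = 5.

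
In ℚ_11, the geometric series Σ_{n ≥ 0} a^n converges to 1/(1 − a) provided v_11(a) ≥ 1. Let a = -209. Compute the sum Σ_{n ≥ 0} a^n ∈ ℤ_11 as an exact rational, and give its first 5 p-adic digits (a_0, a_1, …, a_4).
Σ a^n = 1/(1 − a) = 1/210;  first 5 digits = (1, 3, 7, 4, 10)

v_11(a) = 1 ≥ 1, so the series converges in ℤ_11 to 1/(1 − a) = 1/(1 − (-209)) = 1/210. Expand this rational in ℤ_11: compute digits iteratively via d_i = x_i mod 11, x_{i+1} = (x_i − d_i)/11. The first 5 digits are (1, 3, 7, 4, 10).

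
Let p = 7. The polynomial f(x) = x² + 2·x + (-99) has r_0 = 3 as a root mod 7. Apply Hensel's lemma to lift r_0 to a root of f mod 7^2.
r_1 = 38 (mod 49)

Hensel: r_{i+1} = r_i − f(r_i)·(f′(r_i))^{-1} mod 7^{i+2}, f′(x) = 2x + 2. Iterate:
  r_0 = 3 (mod 7)
  r_1 = 38 (mod 49)
Final: r = 38 satisfies f(r) ≡ 0 mod 7^2.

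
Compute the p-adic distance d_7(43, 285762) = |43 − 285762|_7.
d_7(43, 285762) = 1/16807

Step 1 — x − y = 43 − 285762 = -285719. Step 2 — v_7(-285719) = 5 (factor: -285719 = −(7^5 · 17); the sign does not affect v_p). Step 3 — |x − y|_7 = 7^{-5} = 1/16807.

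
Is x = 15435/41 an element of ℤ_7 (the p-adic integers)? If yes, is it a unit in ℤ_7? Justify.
x ∈ ℤ_7 but not a unit; v_7(x) = 3 > 0

ℤ_7 = {x ∈ ℚ_7 : v_7(x) ≥ 0} and ℤ_7^× = {x ∈ ℤ_7 : v_7(x) = 0}. Here v_7(15435/41) = v_7(num) − v_7(den) = 3; compare against these criteria.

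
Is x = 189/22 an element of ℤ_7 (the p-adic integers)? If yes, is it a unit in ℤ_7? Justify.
x ∈ ℤ_7 but not a unit; v_7(x) = 1 > 0

ℤ_7 = {x ∈ ℚ_7 : v_7(x) ≥ 0} and ℤ_7^× = {x ∈ ℤ_7 : v_7(x) = 0}. Here v_7(189/22) = v_7(num) − v_7(den) = 1; compare against these criteria.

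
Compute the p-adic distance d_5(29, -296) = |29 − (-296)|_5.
d_5(29, -296) = 1/25

Step 1 — x − y = 29 − (-296) = 325. Step 2 — v_5(325) = 2 (factor: 325 = (5^2 · 13); the sign does not affect v_p). Step 3 — |x − y|_5 = 5^{-2} = 1/25.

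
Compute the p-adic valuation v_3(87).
v_3(87) = 1

v_3(n) is the largest exponent k such that 3^k divides n. Factor out: 87 = 3^1 · 29. (Sign doesn't affect v_p.) So v_3(87) = 1.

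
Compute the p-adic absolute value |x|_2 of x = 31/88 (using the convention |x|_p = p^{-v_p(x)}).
|31/88|_2 = 8

Step 1 — compute v_2(x) by factoring powers of 2 out of the numerator and denominator: v_2(31/88) = -3. Step 2 — apply |x|_p = p^{-v_p(x)} = 2^{3} = 8.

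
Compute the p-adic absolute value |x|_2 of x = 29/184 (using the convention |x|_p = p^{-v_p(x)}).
|29/184|_2 = 8

Step 1 — compute v_2(x) by factoring powers of 2 out of the numerator and denominator: v_2(29/184) = -3. Step 2 — apply |x|_p = p^{-v_p(x)} = 2^{3} = 8.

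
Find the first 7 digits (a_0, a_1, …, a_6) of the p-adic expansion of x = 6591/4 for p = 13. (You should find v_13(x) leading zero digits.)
(a_0, …, a_6) = (0, 0, 0, 4, 3, 3, 3)

v_13(6591/4) = 3, so a_0 = ... = a_2 = 0. Factor out: x = 13^3 · u with u = 3/4 a unit in ℤ_13. Expand u iteratively via a_{v+i} = u_i mod 13, u_{i+1} = (u_i − a_{v+i})/13:
  u_0 = 3/4;  a_3 = 4;  u_1 = (u_0 − 4)/13 = -1/4
  u_1 = -1/4;  a_4 = 3;  u_2 = (u_1 − 3)/13 = -1/4
  u_2 = -1/4;  a_5 = 3;  u_3 = (u_2 − 3)/13 = -1/4
  u_3 = -1/4;  a_6 = 3;  u_4 = (u_3 − 3)/13 = -1/4
Digits: (0, 0, 0, 4, 3, 3, 3).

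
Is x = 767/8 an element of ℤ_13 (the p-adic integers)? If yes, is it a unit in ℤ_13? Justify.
x ∈ ℤ_13 but not a unit; v_13(x) = 1 > 0

ℤ_13 = {x ∈ ℚ_13 : v_13(x) ≥ 0} and ℤ_13^× = {x ∈ ℤ_13 : v_13(x) = 0}. Here v_13(767/8) = v_13(num) − v_13(den) = 1; compare against these criteria.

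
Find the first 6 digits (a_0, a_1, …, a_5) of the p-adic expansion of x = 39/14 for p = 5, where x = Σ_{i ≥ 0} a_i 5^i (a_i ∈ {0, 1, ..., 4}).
(a_0, …, a_5) = (1, 0, 4, 1, 0, 1)

v_5(39/14) = 0 (numerator and denominator both coprime to 5), so x ∈ ℤ_5^×. Compute digits iteratively via a_i = x_i mod 5, x_{i+1} = (x_i − a_i)/5, with x_0 = x:
  x_0 = 39/14;  a_0 = 1;  x_1 = (x_0 − 1)/5 = 5/14
  x_1 = 5/14;  a_1 = 0;  x_2 = (x_1 − 0)/5 = 1/14
  x_2 = 1/14;  a_2 = 4;  x_3 = (x_2 − 4)/5 = -11/14
  x_3 = -11/14;  a_3 = 1;  x_4 = (x_3 − 1)/5 = -5/14
  x_4 = -5/14;  a_4 = 0;  x_5 = (x_4 − 0)/5 = -1/14
  x_5 = -1/14;  a_5 = 1;  x_6 = (x_5 − 1)/5 = -3/14
Digits: (1, 0, 4, 1, 0, 1).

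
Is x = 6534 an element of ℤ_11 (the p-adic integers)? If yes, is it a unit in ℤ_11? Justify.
x ∈ ℤ_11 but not a unit; v_11(x) = 2 > 0

ℤ_11 = {x ∈ ℚ_11 : v_11(x) ≥ 0} and ℤ_11^× = {x ∈ ℤ_11 : v_11(x) = 0}. Here v_11(6534) = v_11(num) − v_11(den) = 2; compare against these criteria.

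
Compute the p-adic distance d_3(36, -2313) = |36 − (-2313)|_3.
d_3(36, -2313) = 1/81

Step 1 — x − y = 36 − (-2313) = 2349. Step 2 — v_3(2349) = 4 (factor: 2349 = (3^4 · 29); the sign does not affect v_p). Step 3 — |x − y|_3 = 3^{-4} = 1/81.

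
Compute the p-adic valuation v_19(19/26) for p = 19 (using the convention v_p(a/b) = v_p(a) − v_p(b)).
v_19(19/26) = 1

Factor powers of 19 from the numerator and denominator of the reduced fraction: 19 = 19^1 · 1 and 26 = 19^0 · 26. Apply v_p(a/b) = v_p(a) − v_p(b): v_19(19/26) = 1 − 0 = 1.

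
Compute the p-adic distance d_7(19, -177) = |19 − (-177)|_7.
d_7(19, -177) = 1/49

Step 1 — x − y = 19 − (-177) = 196. Step 2 — v_7(196) = 2 (factor: 196 = (7^2 · 4); the sign does not affect v_p). Step 3 — |x − y|_7 = 7^{-2} = 1/49.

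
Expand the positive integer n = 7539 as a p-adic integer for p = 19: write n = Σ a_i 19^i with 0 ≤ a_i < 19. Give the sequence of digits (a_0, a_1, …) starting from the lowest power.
(a_0, a_1, …) = (15, 16, 1, 1)

Repeated division by 19 gives the digits low-to-high: 7539 = 15 + 16·19^1 + 1·19^2 + 1·19^3. Digit sequence: (15, 16, 1, 1).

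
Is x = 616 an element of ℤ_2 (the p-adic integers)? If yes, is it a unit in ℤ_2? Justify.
x ∈ ℤ_2 but not a unit; v_2(x) = 3 > 0

ℤ_2 = {x ∈ ℚ_2 : v_2(x) ≥ 0} and ℤ_2^× = {x ∈ ℤ_2 : v_2(x) = 0}. Here v_2(616) = v_2(num) − v_2(den) = 3; compare against these criteria.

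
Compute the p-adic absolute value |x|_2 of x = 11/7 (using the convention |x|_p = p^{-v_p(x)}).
|11/7|_2 = 1

Step 1 — compute v_2(x) by factoring powers of 2 out of the numerator and denominator: v_2(11/7) = 0. Step 2 — apply |x|_p = p^{-v_p(x)} = 2^{0} = 1.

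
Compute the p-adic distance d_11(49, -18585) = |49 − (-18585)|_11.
d_11(49, -18585) = 1/1331

Step 1 — x − y = 49 − (-18585) = 18634. Step 2 — v_11(18634) = 3 (factor: 18634 = (11^3 · 14); the sign does not affect v_p). Step 3 — |x − y|_11 = 11^{-3} = 1/1331.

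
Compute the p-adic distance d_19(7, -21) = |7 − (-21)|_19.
d_19(7, -21) = 1

Step 1 — x − y = 7 − (-21) = 28. Step 2 — v_19(28) = 0 (factor: 28 = (19^0 · 28); the sign does not affect v_p). Step 3 — |x − y|_19 = 19^{0} = 1.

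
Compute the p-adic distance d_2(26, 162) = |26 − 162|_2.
d_2(26, 162) = 1/8

Step 1 — x − y = 26 − 162 = -136. Step 2 — v_2(-136) = 3 (factor: -136 = −(2^3 · 17); the sign does not affect v_p). Step 3 — |x − y|_2 = 2^{-3} = 1/8.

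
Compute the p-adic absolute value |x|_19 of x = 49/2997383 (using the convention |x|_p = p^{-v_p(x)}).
|49/2997383|_19 = 130321

Step 1 — compute v_19(x) by factoring powers of 19 out of the numerator and denominator: v_19(49/2997383) = -4. Step 2 — apply |x|_p = p^{-v_p(x)} = 19^{4} = 130321.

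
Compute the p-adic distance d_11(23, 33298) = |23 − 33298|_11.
d_11(23, 33298) = 1/1331

Step 1 — x − y = 23 − 33298 = -33275. Step 2 — v_11(-33275) = 3 (factor: -33275 = −(11^3 · 25); the sign does not affect v_p). Step 3 — |x − y|_11 = 11^{-3} = 1/1331.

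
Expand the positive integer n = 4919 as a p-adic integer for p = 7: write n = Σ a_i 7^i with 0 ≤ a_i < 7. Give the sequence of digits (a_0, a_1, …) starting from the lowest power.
(a_0, a_1, …) = (5, 2, 2, 0, 2)

Repeated division by 7 gives the digits low-to-high: 4919 = 5 + 2·7^1 + 2·7^2 + 2·7^4. Digit sequence: (5, 2, 2, 0, 2).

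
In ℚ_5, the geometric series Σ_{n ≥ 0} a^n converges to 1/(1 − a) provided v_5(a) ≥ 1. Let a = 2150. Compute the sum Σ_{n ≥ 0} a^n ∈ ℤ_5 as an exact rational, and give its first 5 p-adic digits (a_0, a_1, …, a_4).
Σ a^n = 1/(1 − a) = -1/2149;  first 5 digits = (1, 0, 1, 2, 4)

v_5(a) = 2 ≥ 1, so the series converges in ℤ_5 to 1/(1 − a) = 1/(1 − 2150) = -1/2149. Expand this rational in ℤ_5: compute digits iteratively via d_i = x_i mod 5, x_{i+1} = (x_i − d_i)/5. The first 5 digits are (1, 0, 1, 2, 4).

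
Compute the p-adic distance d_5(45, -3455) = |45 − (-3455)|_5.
d_5(45, -3455) = 1/125

Step 1 — x − y = 45 − (-3455) = 3500. Step 2 — v_5(3500) = 3 (factor: 3500 = (5^3 · 28); the sign does not affect v_p). Step 3 — |x − y|_5 = 5^{-3} = 1/125.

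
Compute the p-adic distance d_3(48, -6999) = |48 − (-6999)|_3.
d_3(48, -6999) = 1/243

Step 1 — x − y = 48 − (-6999) = 7047. Step 2 — v_3(7047) = 5 (factor: 7047 = (3^5 · 29); the sign does not affect v_p). Step 3 — |x − y|_3 = 3^{-5} = 1/243.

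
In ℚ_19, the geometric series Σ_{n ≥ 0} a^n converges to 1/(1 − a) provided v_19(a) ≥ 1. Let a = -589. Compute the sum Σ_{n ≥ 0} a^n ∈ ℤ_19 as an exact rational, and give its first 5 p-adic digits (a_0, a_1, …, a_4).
Σ a^n = 1/(1 − a) = 1/590;  first 5 digits = (1, 7, 9, 13, 18)

v_19(a) = 1 ≥ 1, so the series converges in ℤ_19 to 1/(1 − a) = 1/(1 − (-589)) = 1/590. Expand this rational in ℤ_19: compute digits iteratively via d_i = x_i mod 19, x_{i+1} = (x_i − d_i)/19. The first 5 digits are (1, 7, 9, 13, 18).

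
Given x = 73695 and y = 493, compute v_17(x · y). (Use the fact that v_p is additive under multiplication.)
v_17(36331635) = 4

v_p(x) = 3 (factor: 73695 = 17^3 · 15); v_p(y) = 1 (factor: 493 = 17^1 · 29). Additivity: v_p(xy) = v_p(x) + v_p(y) = 3 + 1 = 4. (Direct check: xy = 36331635 = 17^4 · (435).)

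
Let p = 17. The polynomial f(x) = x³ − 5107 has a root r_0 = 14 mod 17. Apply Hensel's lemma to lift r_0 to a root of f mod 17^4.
r_3 = 70564 (mod 83521)

Hensel: r_{i+1} = r_i − f(r_i)/f′(r_i) mod 17^{i+2}, where f′(x) = 3x². Iterate:
  r_0 = 14 (mod 17)
  r_1 = 48 (mod 289)
  r_2 = 1782 (mod 4913)
  r_3 = 70564 (mod 83521)
Final: r = 70564 with f(r) ≡ 0 mod 17^4.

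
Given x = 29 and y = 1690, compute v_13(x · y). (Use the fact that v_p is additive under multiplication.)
v_13(49010) = 2

v_p(x) = 0 (factor: 29 = 13^0 · 29); v_p(y) = 2 (factor: 1690 = 13^2 · 10). Additivity: v_p(xy) = v_p(x) + v_p(y) = 0 + 2 = 2. (Direct check: xy = 49010 = 13^2 · (290).)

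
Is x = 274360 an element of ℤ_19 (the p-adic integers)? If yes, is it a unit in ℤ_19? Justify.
x ∈ ℤ_19 but not a unit; v_19(x) = 3 > 0

ℤ_19 = {x ∈ ℚ_19 : v_19(x) ≥ 0} and ℤ_19^× = {x ∈ ℤ_19 : v_19(x) = 0}. Here v_19(274360) = v_19(num) − v_19(den) = 3; compare against these criteria.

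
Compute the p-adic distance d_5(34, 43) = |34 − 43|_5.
d_5(34, 43) = 1

Step 1 — x − y = 34 − 43 = -9. Step 2 — v_5(-9) = 0 (factor: -9 = −(5^0 · 9); the sign does not affect v_p). Step 3 — |x − y|_5 = 5^{0} = 1.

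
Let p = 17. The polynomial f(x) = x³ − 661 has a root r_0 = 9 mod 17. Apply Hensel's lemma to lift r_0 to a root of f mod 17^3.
r_2 = 1845 (mod 4913)

Hensel: r_{i+1} = r_i − f(r_i)/f′(r_i) mod 17^{i+2}, where f′(x) = 3x². Iterate:
  r_0 = 9 (mod 17)
  r_1 = 111 (mod 289)
  r_2 = 1845 (mod 4913)
Final: r = 1845 with f(r) ≡ 0 mod 17^3.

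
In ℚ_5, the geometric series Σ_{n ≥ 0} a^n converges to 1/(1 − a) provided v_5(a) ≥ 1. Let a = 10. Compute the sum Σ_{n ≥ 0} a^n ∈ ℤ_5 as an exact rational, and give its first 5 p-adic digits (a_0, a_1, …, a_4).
Σ a^n = 1/(1 − a) = -1/9;  first 5 digits = (1, 2, 4, 3, 2)

v_5(a) = 1 ≥ 1, so the series converges in ℤ_5 to 1/(1 − a) = 1/(1 − 10) = -1/9. Expand this rational in ℤ_5: compute digits iteratively via d_i = x_i mod 5, x_{i+1} = (x_i − d_i)/5. The first 5 digits are (1, 2, 4, 3, 2).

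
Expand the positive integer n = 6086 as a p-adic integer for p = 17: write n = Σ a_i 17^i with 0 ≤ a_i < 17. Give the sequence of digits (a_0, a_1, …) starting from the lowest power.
(a_0, a_1, …) = (0, 1, 4, 1)

Repeated division by 17 gives the digits low-to-high: 6086 = 1·17^1 + 4·17^2 + 1·17^3. Digit sequence: (0, 1, 4, 1).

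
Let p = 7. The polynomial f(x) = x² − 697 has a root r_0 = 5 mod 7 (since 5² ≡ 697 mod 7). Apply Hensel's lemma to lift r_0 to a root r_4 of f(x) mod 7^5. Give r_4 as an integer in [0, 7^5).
r_4 = 9049 (mod 16807)

Hensel's recurrence: r_{i+1} = r_i − f(r_i)·(f′(r_i))^{-1} mod 7^{i+2}, with f′(x) = 2x. Iterate:
  r_0 = 5 (mod 7)
  r_1 = 33 (mod 49)
  r_2 = 131 (mod 343)
  r_3 = 1846 (mod 2401)
  r_4 = 9049 (mod 16807)
Final: r_4 = 9049, and one checks f(r_4) ≡ 0 mod 7^5.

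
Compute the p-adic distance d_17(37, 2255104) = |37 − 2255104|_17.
d_17(37, 2255104) = 1/83521

Step 1 — x − y = 37 − 2255104 = -2255067. Step 2 — v_17(-2255067) = 4 (factor: -2255067 = −(17^4 · 27); the sign does not affect v_p). Step 3 — |x − y|_17 = 17^{-4} = 1/83521.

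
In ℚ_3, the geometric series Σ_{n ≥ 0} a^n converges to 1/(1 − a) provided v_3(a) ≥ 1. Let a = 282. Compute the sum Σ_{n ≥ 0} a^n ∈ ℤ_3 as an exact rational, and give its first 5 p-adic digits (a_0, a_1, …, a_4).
Σ a^n = 1/(1 − a) = -1/281;  first 5 digits = (1, 1, 2, 1, 2)

v_3(a) = 1 ≥ 1, so the series converges in ℤ_3 to 1/(1 − a) = 1/(1 − 282) = -1/281. Expand this rational in ℤ_3: compute digits iteratively via d_i = x_i mod 3, x_{i+1} = (x_i − d_i)/3. The first 5 digits are (1, 1, 2, 1, 2).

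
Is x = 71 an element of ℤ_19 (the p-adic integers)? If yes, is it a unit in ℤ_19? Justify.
x ∈ ℤ_19^× (unit); v_19(x) = 0

ℤ_19 = {x ∈ ℚ_19 : v_19(x) ≥ 0} and ℤ_19^× = {x ∈ ℤ_19 : v_19(x) = 0}. Here v_19(71) = v_19(num) − v_19(den) = 0; compare against these criteria.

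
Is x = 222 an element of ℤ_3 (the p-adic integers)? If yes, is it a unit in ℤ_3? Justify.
x ∈ ℤ_3 but not a unit; v_3(x) = 1 > 0

ℤ_3 = {x ∈ ℚ_3 : v_3(x) ≥ 0} and ℤ_3^× = {x ∈ ℤ_3 : v_3(x) = 0}. Here v_3(222) = v_3(num) − v_3(den) = 1; compare against these criteria.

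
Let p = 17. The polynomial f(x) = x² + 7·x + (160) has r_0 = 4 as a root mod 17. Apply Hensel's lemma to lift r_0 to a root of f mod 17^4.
r_3 = 50392 (mod 83521)

Hensel: r_{i+1} = r_i − f(r_i)·(f′(r_i))^{-1} mod 17^{i+2}, f′(x) = 2x + 7. Iterate:
  r_0 = 4 (mod 17)
  r_1 = 106 (mod 289)
  r_2 = 1262 (mod 4913)
  r_3 = 50392 (mod 83521)
Final: r = 50392 satisfies f(r) ≡ 0 mod 17^4.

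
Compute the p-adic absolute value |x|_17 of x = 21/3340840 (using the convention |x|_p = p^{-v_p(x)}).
|21/3340840|_17 = 83521

Step 1 — compute v_17(x) by factoring powers of 17 out of the numerator and denominator: v_17(21/3340840) = -4. Step 2 — apply |x|_p = p^{-v_p(x)} = 17^{4} = 83521.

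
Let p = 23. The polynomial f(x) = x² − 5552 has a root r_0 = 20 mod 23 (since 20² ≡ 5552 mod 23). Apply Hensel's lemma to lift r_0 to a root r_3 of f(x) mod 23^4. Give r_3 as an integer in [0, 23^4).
r_3 = 192070 (mod 279841)

Hensel's recurrence: r_{i+1} = r_i − f(r_i)·(f′(r_i))^{-1} mod 23^{i+2}, with f′(x) = 2x. Iterate:
  r_0 = 20 (mod 23)
  r_1 = 43 (mod 529)
  r_2 = 9565 (mod 12167)
  r_3 = 192070 (mod 279841)
Final: r_3 = 192070, and one checks f(r_3) ≡ 0 mod 23^4.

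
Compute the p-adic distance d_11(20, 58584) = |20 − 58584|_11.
d_11(20, 58584) = 1/14641

Step 1 — x − y = 20 − 58584 = -58564. Step 2 — v_11(-58564) = 4 (factor: -58564 = −(11^4 · 4); the sign does not affect v_p). Step 3 — |x − y|_11 = 11^{-4} = 1/14641.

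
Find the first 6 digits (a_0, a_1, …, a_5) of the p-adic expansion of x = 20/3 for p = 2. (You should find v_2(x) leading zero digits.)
(a_0, …, a_5) = (0, 0, 1, 1, 1, 0)

v_2(20/3) = 2, so a_0 = ... = a_1 = 0. Factor out: x = 2^2 · u with u = 5/3 a unit in ℤ_2. Expand u iteratively via a_{v+i} = u_i mod 2, u_{i+1} = (u_i − a_{v+i})/2:
  u_0 = 5/3;  a_2 = 1;  u_1 = (u_0 − 1)/2 = 1/3
  u_1 = 1/3;  a_3 = 1;  u_2 = (u_1 − 1)/2 = -1/3
  u_2 = -1/3;  a_4 = 1;  u_3 = (u_2 − 1)/2 = -2/3
  u_3 = -2/3;  a_5 = 0;  u_4 = (u_3 − 0)/2 = -1/3
Digits: (0, 0, 1, 1, 1, 0).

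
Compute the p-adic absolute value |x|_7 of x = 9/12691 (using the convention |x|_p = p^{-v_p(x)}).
|9/12691|_7 = 343

Step 1 — compute v_7(x) by factoring powers of 7 out of the numerator and denominator: v_7(9/12691) = -3. Step 2 — apply |x|_p = p^{-v_p(x)} = 7^{3} = 343.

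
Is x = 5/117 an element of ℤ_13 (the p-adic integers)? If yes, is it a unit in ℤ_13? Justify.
x ∉ ℤ_13 (v_13(x) = -1 < 0)

ℤ_13 = {x ∈ ℚ_13 : v_13(x) ≥ 0} and ℤ_13^× = {x ∈ ℤ_13 : v_13(x) = 0}. Here v_13(5/117) = v_13(num) − v_13(den) = -1; compare against these criteria.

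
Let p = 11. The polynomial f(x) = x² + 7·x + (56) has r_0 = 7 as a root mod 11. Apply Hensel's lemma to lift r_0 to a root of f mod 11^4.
r_3 = 11293 (mod 14641)

Hensel: r_{i+1} = r_i − f(r_i)·(f′(r_i))^{-1} mod 11^{i+2}, f′(x) = 2x + 7. Iterate:
  r_0 = 7 (mod 11)
  r_1 = 40 (mod 121)
  r_2 = 645 (mod 1331)
  r_3 = 11293 (mod 14641)
Final: r = 11293 satisfies f(r) ≡ 0 mod 11^4.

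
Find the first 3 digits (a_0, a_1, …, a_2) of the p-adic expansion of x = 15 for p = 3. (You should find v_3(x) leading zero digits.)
(a_0, …, a_2) = (0, 2, 1)

v_3(15) = 1, so a_0 = ... = a_0 = 0. Factor out: x = 3^1 · u with u = 5 a unit in ℤ_3. Expand u iteratively via a_{v+i} = u_i mod 3, u_{i+1} = (u_i − a_{v+i})/3:
  u_0 = 5;  a_1 = 2;  u_1 = (u_0 − 2)/3 = 1
  u_1 = 1;  a_2 = 1;  u_2 = (u_1 − 1)/3 = 0
Digits: (0, 2, 1).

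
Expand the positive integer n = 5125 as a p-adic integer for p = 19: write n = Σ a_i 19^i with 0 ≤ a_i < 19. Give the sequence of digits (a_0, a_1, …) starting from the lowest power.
(a_0, a_1, …) = (14, 3, 14)

Repeated division by 19 gives the digits low-to-high: 5125 = 14 + 3·19^1 + 14·19^2. Digit sequence: (14, 3, 14).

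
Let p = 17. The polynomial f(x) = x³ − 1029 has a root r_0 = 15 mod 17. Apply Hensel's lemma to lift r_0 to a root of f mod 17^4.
r_3 = 14992 (mod 83521)

Hensel: r_{i+1} = r_i − f(r_i)/f′(r_i) mod 17^{i+2}, where f′(x) = 3x². Iterate:
  r_0 = 15 (mod 17)
  r_1 = 253 (mod 289)
  r_2 = 253 (mod 4913)
  r_3 = 14992 (mod 83521)
Final: r = 14992 with f(r) ≡ 0 mod 17^4.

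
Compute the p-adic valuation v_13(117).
v_13(117) = 1

v_13(n) is the largest exponent k such that 13^k divides n. Factor out: 117 = 13^1 · 9. (Sign doesn't affect v_p.) So v_13(117) = 1.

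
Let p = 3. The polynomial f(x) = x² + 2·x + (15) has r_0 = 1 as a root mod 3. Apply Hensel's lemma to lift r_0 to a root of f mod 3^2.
r_1 = 1 (mod 9)

Hensel: r_{i+1} = r_i − f(r_i)·(f′(r_i))^{-1} mod 3^{i+2}, f′(x) = 2x + 2. Iterate:
  r_0 = 1 (mod 3)
  r_1 = 1 (mod 9)
Final: r = 1 satisfies f(r) ≡ 0 mod 3^2.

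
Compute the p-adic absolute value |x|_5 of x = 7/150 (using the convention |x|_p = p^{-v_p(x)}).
|7/150|_5 = 25

Step 1 — compute v_5(x) by factoring powers of 5 out of the numerator and denominator: v_5(7/150) = -2. Step 2 — apply |x|_p = p^{-v_p(x)} = 5^{2} = 25.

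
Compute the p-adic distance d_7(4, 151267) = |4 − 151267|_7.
d_7(4, 151267) = 1/16807

Step 1 — x − y = 4 − 151267 = -151263. Step 2 — v_7(-151263) = 5 (factor: -151263 = −(7^5 · 9); the sign does not affect v_p). Step 3 — |x − y|_7 = 7^{-5} = 1/16807.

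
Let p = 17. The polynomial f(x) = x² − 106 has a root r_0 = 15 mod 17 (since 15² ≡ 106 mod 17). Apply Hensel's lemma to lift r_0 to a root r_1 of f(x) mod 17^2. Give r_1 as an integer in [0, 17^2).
r_1 = 117 (mod 289)

Hensel's recurrence: r_{i+1} = r_i − f(r_i)·(f′(r_i))^{-1} mod 17^{i+2}, with f′(x) = 2x. Iterate:
  r_0 = 15 (mod 17)
  r_1 = 117 (mod 289)
Final: r_1 = 117, and one checks f(r_1) ≡ 0 mod 17^2.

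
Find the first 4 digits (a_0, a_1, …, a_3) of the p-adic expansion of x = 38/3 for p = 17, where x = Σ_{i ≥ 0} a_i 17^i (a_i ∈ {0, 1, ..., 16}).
(a_0, …, a_3) = (7, 6, 11, 5)

v_17(38/3) = 0 (numerator and denominator both coprime to 17), so x ∈ ℤ_17^×. Compute digits iteratively via a_i = x_i mod 17, x_{i+1} = (x_i − a_i)/17, with x_0 = x:
  x_0 = 38/3;  a_0 = 7;  x_1 = (x_0 − 7)/17 = 1/3
  x_1 = 1/3;  a_1 = 6;  x_2 = (x_1 − 6)/17 = -1/3
  x_2 = -1/3;  a_2 = 11;  x_3 = (x_2 − 11)/17 = -2/3
  x_3 = -2/3;  a_3 = 5;  x_4 = (x_3 − 5)/17 = -1/3
Digits: (7, 6, 11, 5).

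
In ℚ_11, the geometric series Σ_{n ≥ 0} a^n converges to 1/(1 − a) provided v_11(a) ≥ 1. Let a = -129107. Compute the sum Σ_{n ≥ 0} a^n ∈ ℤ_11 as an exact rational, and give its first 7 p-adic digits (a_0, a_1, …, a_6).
Σ a^n = 1/(1 − a) = 1/129108;  first 7 digits = (1, 0, 0, 2, 2, 10, 3)

v_11(a) = 3 ≥ 1, so the series converges in ℤ_11 to 1/(1 − a) = 1/(1 − (-129107)) = 1/129108. Expand this rational in ℤ_11: compute digits iteratively via d_i = x_i mod 11, x_{i+1} = (x_i − d_i)/11. The first 7 digits are (1, 0, 0, 2, 2, 10, 3).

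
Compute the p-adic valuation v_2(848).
v_2(848) = 4

v_2(n) is the largest exponent k such that 2^k divides n. Factor out: 848 = 2^4 · 53. (Sign doesn't affect v_p.) So v_2(848) = 4.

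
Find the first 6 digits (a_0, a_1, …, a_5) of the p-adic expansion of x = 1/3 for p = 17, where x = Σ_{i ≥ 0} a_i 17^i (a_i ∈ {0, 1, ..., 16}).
(a_0, …, a_5) = (6, 11, 5, 11, 5, 11)

v_17(1/3) = 0 (numerator and denominator both coprime to 17), so x ∈ ℤ_17^×. Compute digits iteratively via a_i = x_i mod 17, x_{i+1} = (x_i − a_i)/17, with x_0 = x:
  x_0 = 1/3;  a_0 = 6;  x_1 = (x_0 − 6)/17 = -1/3
  x_1 = -1/3;  a_1 = 11;  x_2 = (x_1 − 11)/17 = -2/3
  x_2 = -2/3;  a_2 = 5;  x_3 = (x_2 − 5)/17 = -1/3
  x_3 = -1/3;  a_3 = 11;  x_4 = (x_3 − 11)/17 = -2/3
  x_4 = -2/3;  a_4 = 5;  x_5 = (x_4 − 5)/17 = -1/3
  x_5 = -1/3;  a_5 = 11;  x_6 = (x_5 − 11)/17 = -2/3
Digits: (6, 11, 5, 11, 5, 11).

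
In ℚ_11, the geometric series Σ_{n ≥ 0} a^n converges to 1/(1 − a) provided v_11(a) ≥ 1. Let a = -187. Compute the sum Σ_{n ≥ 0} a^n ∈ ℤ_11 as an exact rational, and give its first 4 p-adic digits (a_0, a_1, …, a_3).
Σ a^n = 1/(1 − a) = 1/188;  first 4 digits = (1, 5, 1, 8)

v_11(a) = 1 ≥ 1, so the series converges in ℤ_11 to 1/(1 − a) = 1/(1 − (-187)) = 1/188. Expand this rational in ℤ_11: compute digits iteratively via d_i = x_i mod 11, x_{i+1} = (x_i − d_i)/11. The first 4 digits are (1, 5, 1, 8).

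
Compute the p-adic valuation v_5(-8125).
v_5(-8125) = 4

v_5(n) is the largest exponent k such that 5^k divides n. Factor out: -8125 = -5^4 · 13. (Sign doesn't affect v_p.) So v_5(-8125) = 4.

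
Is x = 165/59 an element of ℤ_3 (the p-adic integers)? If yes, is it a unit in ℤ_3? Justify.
x ∈ ℤ_3 but not a unit; v_3(x) = 1 > 0

ℤ_3 = {x ∈ ℚ_3 : v_3(x) ≥ 0} and ℤ_3^× = {x ∈ ℤ_3 : v_3(x) = 0}. Here v_3(165/59) = v_3(num) − v_3(den) = 1; compare against these criteria.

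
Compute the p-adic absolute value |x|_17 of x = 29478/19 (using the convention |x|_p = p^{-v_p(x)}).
|29478/19|_17 = 1/4913

Step 1 — compute v_17(x) by factoring powers of 17 out of the numerator and denominator: v_17(29478/19) = 3. Step 2 — apply |x|_p = p^{-v_p(x)} = 17^{-3} = 1/4913.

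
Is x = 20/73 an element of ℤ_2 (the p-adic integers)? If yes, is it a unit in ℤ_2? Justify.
x ∈ ℤ_2 but not a unit; v_2(x) = 2 > 0

ℤ_2 = {x ∈ ℚ_2 : v_2(x) ≥ 0} and ℤ_2^× = {x ∈ ℤ_2 : v_2(x) = 0}. Here v_2(20/73) = v_2(num) − v_2(den) = 2; compare against these criteria.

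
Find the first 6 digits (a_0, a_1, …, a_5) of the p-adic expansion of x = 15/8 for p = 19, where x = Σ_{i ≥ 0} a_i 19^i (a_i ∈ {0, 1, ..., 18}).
(a_0, …, a_5) = (9, 2, 7, 2, 7, 2)

v_19(15/8) = 0 (numerator and denominator both coprime to 19), so x ∈ ℤ_19^×. Compute digits iteratively via a_i = x_i mod 19, x_{i+1} = (x_i − a_i)/19, with x_0 = x:
  x_0 = 15/8;  a_0 = 9;  x_1 = (x_0 − 9)/19 = -3/8
  x_1 = -3/8;  a_1 = 2;  x_2 = (x_1 − 2)/19 = -1/8
  x_2 = -1/8;  a_2 = 7;  x_3 = (x_2 − 7)/19 = -3/8
  x_3 = -3/8;  a_3 = 2;  x_4 = (x_3 − 2)/19 = -1/8
  x_4 = -1/8;  a_4 = 7;  x_5 = (x_4 − 7)/19 = -3/8
  x_5 = -3/8;  a_5 = 2;  x_6 = (x_5 − 2)/19 = -1/8
Digits: (9, 2, 7, 2, 7, 2).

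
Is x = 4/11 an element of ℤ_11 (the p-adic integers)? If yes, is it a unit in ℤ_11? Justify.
x ∉ ℤ_11 (v_11(x) = -1 < 0)

ℤ_11 = {x ∈ ℚ_11 : v_11(x) ≥ 0} and ℤ_11^× = {x ∈ ℤ_11 : v_11(x) = 0}. Here v_11(4/11) = v_11(num) − v_11(den) = -1; compare against these criteria.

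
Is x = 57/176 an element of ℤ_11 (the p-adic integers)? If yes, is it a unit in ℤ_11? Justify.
x ∉ ℤ_11 (v_11(x) = -1 < 0)

ℤ_11 = {x ∈ ℚ_11 : v_11(x) ≥ 0} and ℤ_11^× = {x ∈ ℤ_11 : v_11(x) = 0}. Here v_11(57/176) = v_11(num) − v_11(den) = -1; compare against these criteria.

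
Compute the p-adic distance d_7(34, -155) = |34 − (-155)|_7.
d_7(34, -155) = 1/7

Step 1 — x − y = 34 − (-155) = 189. Step 2 — v_7(189) = 1 (factor: 189 = (7^1 · 27); the sign does not affect v_p). Step 3 — |x − y|_7 = 7^{-1} = 1/7.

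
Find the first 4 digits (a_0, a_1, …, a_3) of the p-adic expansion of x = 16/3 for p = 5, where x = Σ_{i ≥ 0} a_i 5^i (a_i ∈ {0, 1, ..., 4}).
(a_0, …, a_3) = (2, 4, 1, 3)

v_5(16/3) = 0 (numerator and denominator both coprime to 5), so x ∈ ℤ_5^×. Compute digits iteratively via a_i = x_i mod 5, x_{i+1} = (x_i − a_i)/5, with x_0 = x:
  x_0 = 16/3;  a_0 = 2;  x_1 = (x_0 − 2)/5 = 2/3
  x_1 = 2/3;  a_1 = 4;  x_2 = (x_1 − 4)/5 = -2/3
  x_2 = -2/3;  a_2 = 1;  x_3 = (x_2 − 1)/5 = -1/3
  x_3 = -1/3;  a_3 = 3;  x_4 = (x_3 − 3)/5 = -2/3
Digits: (2, 4, 1, 3).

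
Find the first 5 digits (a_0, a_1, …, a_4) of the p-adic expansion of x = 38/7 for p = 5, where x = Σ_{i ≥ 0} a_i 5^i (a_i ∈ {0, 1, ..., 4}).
(a_0, …, a_4) = (4, 1, 2, 1, 4)

v_5(38/7) = 0 (numerator and denominator both coprime to 5), so x ∈ ℤ_5^×. Compute digits iteratively via a_i = x_i mod 5, x_{i+1} = (x_i − a_i)/5, with x_0 = x:
  x_0 = 38/7;  a_0 = 4;  x_1 = (x_0 − 4)/5 = 2/7
  x_1 = 2/7;  a_1 = 1;  x_2 = (x_1 − 1)/5 = -1/7
  x_2 = -1/7;  a_2 = 2;  x_3 = (x_2 − 2)/5 = -3/7
  x_3 = -3/7;  a_3 = 1;  x_4 = (x_3 − 1)/5 = -2/7
  x_4 = -2/7;  a_4 = 4;  x_5 = (x_4 − 4)/5 = -6/7
Digits: (4, 1, 2, 1, 4).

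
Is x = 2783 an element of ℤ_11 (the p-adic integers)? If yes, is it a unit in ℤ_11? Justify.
x ∈ ℤ_11 but not a unit; v_11(x) = 2 > 0

ℤ_11 = {x ∈ ℚ_11 : v_11(x) ≥ 0} and ℤ_11^× = {x ∈ ℤ_11 : v_11(x) = 0}. Here v_11(2783) = v_11(num) − v_11(den) = 2; compare against these criteria.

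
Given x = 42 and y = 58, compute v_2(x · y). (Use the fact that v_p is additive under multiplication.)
v_2(2436) = 2

v_p(x) = 1 (factor: 42 = 2^1 · 21); v_p(y) = 1 (factor: 58 = 2^1 · 29). Additivity: v_p(xy) = v_p(x) + v_p(y) = 1 + 1 = 2. (Direct check: xy = 2436 = 2^2 · (609).)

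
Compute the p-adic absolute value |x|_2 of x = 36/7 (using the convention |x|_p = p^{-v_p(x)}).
|36/7|_2 = 1/4

Step 1 — compute v_2(x) by factoring powers of 2 out of the numerator and denominator: v_2(36/7) = 2. Step 2 — apply |x|_p = p^{-v_p(x)} = 2^{-2} = 1/4.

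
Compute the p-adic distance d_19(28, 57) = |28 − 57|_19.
d_19(28, 57) = 1

Step 1 — x − y = 28 − 57 = -29. Step 2 — v_19(-29) = 0 (factor: -29 = −(19^0 · 29); the sign does not affect v_p). Step 3 — |x − y|_19 = 19^{0} = 1.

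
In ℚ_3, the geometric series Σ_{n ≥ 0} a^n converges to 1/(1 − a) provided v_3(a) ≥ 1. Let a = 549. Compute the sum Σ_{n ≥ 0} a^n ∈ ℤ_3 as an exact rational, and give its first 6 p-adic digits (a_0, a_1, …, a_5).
Σ a^n = 1/(1 − a) = -1/548;  first 6 digits = (1, 0, 1, 2, 1, 0)

v_3(a) = 2 ≥ 1, so the series converges in ℤ_3 to 1/(1 − a) = 1/(1 − 549) = -1/548. Expand this rational in ℤ_3: compute digits iteratively via d_i = x_i mod 3, x_{i+1} = (x_i − d_i)/3. The first 6 digits are (1, 0, 1, 2, 1, 0).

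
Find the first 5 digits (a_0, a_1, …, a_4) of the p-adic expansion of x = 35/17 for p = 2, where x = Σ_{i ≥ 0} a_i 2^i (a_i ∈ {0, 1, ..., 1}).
(a_0, …, a_4) = (1, 1, 0, 0, 1)

v_2(35/17) = 0 (numerator and denominator both coprime to 2), so x ∈ ℤ_2^×. Compute digits iteratively via a_i = x_i mod 2, x_{i+1} = (x_i − a_i)/2, with x_0 = x:
  x_0 = 35/17;  a_0 = 1;  x_1 = (x_0 − 1)/2 = 9/17
  x_1 = 9/17;  a_1 = 1;  x_2 = (x_1 − 1)/2 = -4/17
  x_2 = -4/17;  a_2 = 0;  x_3 = (x_2 − 0)/2 = -2/17
  x_3 = -2/17;  a_3 = 0;  x_4 = (x_3 − 0)/2 = -1/17
  x_4 = -1/17;  a_4 = 1;  x_5 = (x_4 − 1)/2 = -9/17
Digits: (1, 1, 0, 0, 1).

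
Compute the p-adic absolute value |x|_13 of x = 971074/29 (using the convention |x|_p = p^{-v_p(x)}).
|971074/29|_13 = 1/28561

Step 1 — compute v_13(x) by factoring powers of 13 out of the numerator and denominator: v_13(971074/29) = 4. Step 2 — apply |x|_p = p^{-v_p(x)} = 13^{-4} = 1/28561.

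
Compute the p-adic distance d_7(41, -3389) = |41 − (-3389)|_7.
d_7(41, -3389) = 1/343

Step 1 — x − y = 41 − (-3389) = 3430. Step 2 — v_7(3430) = 3 (factor: 3430 = (7^3 · 10); the sign does not affect v_p). Step 3 — |x − y|_7 = 7^{-3} = 1/343.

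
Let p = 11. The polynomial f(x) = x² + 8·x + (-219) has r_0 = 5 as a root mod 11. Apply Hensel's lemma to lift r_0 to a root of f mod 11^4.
r_3 = 14184 (mod 14641)

Hensel: r_{i+1} = r_i − f(r_i)·(f′(r_i))^{-1} mod 11^{i+2}, f′(x) = 2x + 8. Iterate:
  r_0 = 5 (mod 11)
  r_1 = 27 (mod 121)
  r_2 = 874 (mod 1331)
  r_3 = 14184 (mod 14641)
Final: r = 14184 satisfies f(r) ≡ 0 mod 11^4.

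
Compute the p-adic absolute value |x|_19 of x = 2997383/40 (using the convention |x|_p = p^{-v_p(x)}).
|2997383/40|_19 = 1/130321

Step 1 — compute v_19(x) by factoring powers of 19 out of the numerator and denominator: v_19(2997383/40) = 4. Step 2 — apply |x|_p = p^{-v_p(x)} = 19^{-4} = 1/130321.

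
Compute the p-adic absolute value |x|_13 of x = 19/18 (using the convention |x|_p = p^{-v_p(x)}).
|19/18|_13 = 1

Step 1 — compute v_13(x) by factoring powers of 13 out of the numerator and denominator: v_13(19/18) = 0. Step 2 — apply |x|_p = p^{-v_p(x)} = 13^{0} = 1.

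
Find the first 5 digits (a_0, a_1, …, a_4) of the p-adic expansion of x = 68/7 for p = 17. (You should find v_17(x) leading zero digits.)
(a_0, …, a_4) = (0, 3, 12, 9, 14)

v_17(68/7) = 1, so a_0 = ... = a_0 = 0. Factor out: x = 17^1 · u with u = 4/7 a unit in ℤ_17. Expand u iteratively via a_{v+i} = u_i mod 17, u_{i+1} = (u_i − a_{v+i})/17:
  u_0 = 4/7;  a_1 = 3;  u_1 = (u_0 − 3)/17 = -1/7
  u_1 = -1/7;  a_2 = 12;  u_2 = (u_1 − 12)/17 = -5/7
  u_2 = -5/7;  a_3 = 9;  u_3 = (u_2 − 9)/17 = -4/7
  u_3 = -4/7;  a_4 = 14;  u_4 = (u_3 − 14)/17 = -6/7
Digits: (0, 3, 12, 9, 14).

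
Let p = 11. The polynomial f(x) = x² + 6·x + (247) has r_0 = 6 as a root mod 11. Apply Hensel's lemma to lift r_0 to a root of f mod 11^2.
r_1 = 116 (mod 121)

Hensel: r_{i+1} = r_i − f(r_i)·(f′(r_i))^{-1} mod 11^{i+2}, f′(x) = 2x + 6. Iterate:
  r_0 = 6 (mod 11)
  r_1 = 116 (mod 121)
Final: r = 116 satisfies f(r) ≡ 0 mod 11^2.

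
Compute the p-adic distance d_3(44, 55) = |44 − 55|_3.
d_3(44, 55) = 1

Step 1 — x − y = 44 − 55 = -11. Step 2 — v_3(-11) = 0 (factor: -11 = −(3^0 · 11); the sign does not affect v_p). Step 3 — |x − y|_3 = 3^{0} = 1.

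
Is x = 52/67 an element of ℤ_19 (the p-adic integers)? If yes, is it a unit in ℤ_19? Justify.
x ∈ ℤ_19^× (unit); v_19(x) = 0

ℤ_19 = {x ∈ ℚ_19 : v_19(x) ≥ 0} and ℤ_19^× = {x ∈ ℤ_19 : v_19(x) = 0}. Here v_19(52/67) = v_19(num) − v_19(den) = 0; compare against these criteria.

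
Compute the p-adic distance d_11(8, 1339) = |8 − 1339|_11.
d_11(8, 1339) = 1/1331

Step 1 — x − y = 8 − 1339 = -1331. Step 2 — v_11(-1331) = 3 (factor: -1331 = −(11^3 · 1); the sign does not affect v_p). Step 3 — |x − y|_11 = 11^{-3} = 1/1331.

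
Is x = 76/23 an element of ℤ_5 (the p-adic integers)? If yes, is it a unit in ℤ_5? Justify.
x ∈ ℤ_5^× (unit); v_5(x) = 0

ℤ_5 = {x ∈ ℚ_5 : v_5(x) ≥ 0} and ℤ_5^× = {x ∈ ℤ_5 : v_5(x) = 0}. Here v_5(76/23) = v_5(num) − v_5(den) = 0; compare against these criteria.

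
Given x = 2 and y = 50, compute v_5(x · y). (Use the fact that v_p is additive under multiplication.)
v_5(100) = 2

v_p(x) = 0 (factor: 2 = 5^0 · 2); v_p(y) = 2 (factor: 50 = 5^2 · 2). Additivity: v_p(xy) = v_p(x) + v_p(y) = 0 + 2 = 2. (Direct check: xy = 100 = 5^2 · (4).)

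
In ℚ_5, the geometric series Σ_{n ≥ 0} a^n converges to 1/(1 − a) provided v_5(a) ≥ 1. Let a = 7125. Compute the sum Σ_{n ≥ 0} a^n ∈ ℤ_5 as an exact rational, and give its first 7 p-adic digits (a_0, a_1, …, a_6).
Σ a^n = 1/(1 − a) = -1/7124;  first 7 digits = (1, 0, 0, 2, 1, 2, 4)

v_5(a) = 3 ≥ 1, so the series converges in ℤ_5 to 1/(1 − a) = 1/(1 − 7125) = -1/7124. Expand this rational in ℤ_5: compute digits iteratively via d_i = x_i mod 5, x_{i+1} = (x_i − d_i)/5. The first 7 digits are (1, 0, 0, 2, 1, 2, 4).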